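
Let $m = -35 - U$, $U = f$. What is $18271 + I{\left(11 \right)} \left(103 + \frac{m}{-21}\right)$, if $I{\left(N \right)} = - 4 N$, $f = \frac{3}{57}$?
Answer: $\frac{1817519}{133} \approx 13666.0$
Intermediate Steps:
$f = \frac{1}{19}$ ($f = 3 \cdot \frac{1}{57} = \frac{1}{19} \approx 0.052632$)
$U = \frac{1}{19} \approx 0.052632$
$m = - \frac{666}{19}$ ($m = -35 - \frac{1}{19} = - \frac{666}{19} \approx -35.053$)
$18271 + I{\left(11 \right)} \left(103 + \frac{m}{-21}\right) = 18271 + \left(-4\right) 11 \left(103 - \frac{666}{19 \left(-21\right)}\right) = 18271 - 44 \left(103 - - \frac{222}{133}\right) = 18271 - 44 \left(103 + \frac{222}{133}\right) = 18271 - \frac{612524}{133} = \frac{1817519}{133}$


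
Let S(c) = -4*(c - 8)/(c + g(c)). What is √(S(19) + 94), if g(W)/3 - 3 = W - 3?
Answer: 5*√1349/19 ≈ 9.6655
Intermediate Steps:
g(W) = 3*W (g(W) = 9 + 3*(W - 3) = 9 + 3*(-3 + W) = 9 + (-9 + 3*W) = 3*W)
S(c) = -(-8 + c)/c (S(c) = -4*(c - 8)/(c + 3*c) = -4*(-8 + c)/(4*c) = -4*(-8 + c)*1/(4*c) = -(-8 + c)/c)
√(S(19) + 94) = √((8 - 1*19)/19 + 94) = √((8 - 19)/19 + 94) = √((1/19)*(-11) + 94) = √(-11/19 + 94) = √(1775/19) = 5*√1349/19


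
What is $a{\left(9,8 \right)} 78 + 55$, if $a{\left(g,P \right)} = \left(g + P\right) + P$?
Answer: $2005$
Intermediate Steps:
$a{\left(g,P \right)} = g + 2 P$ ($a{\left(g,P \right)} = \left(P + g\right) + P = g + 2 P$)
$a{\left(9,8 \right)} 78 + 55 = \left(9 + 2 \cdot 8\right) 78 + 55 = \left(9 + 16\right) 78 + 55 = 25 \cdot 78 + 55 = 1950 + 55 = 2005$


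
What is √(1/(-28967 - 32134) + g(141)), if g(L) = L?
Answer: 2*√14622216090/20367 ≈ 11.874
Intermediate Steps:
√(1/(-28967 - 32134) + g(141)) = √(1/(-28967 - 32134) + 141) = √(1/(-61101) + 141) = √(-1/61101 + 141) = √(8615240/61101) = 2*√14622216090/20367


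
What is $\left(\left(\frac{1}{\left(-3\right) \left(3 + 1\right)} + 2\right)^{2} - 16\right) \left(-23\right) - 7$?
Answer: $\frac{39817}{144} \approx 276.51$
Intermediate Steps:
$\left(\left(\frac{1}{\left(-3\right) \left(3 + 1\right)} + 2\right)^{2} - 16\right) \left(-23\right) - 7 = \left(\left(\frac{1}{\left(-3\right) 4} + 2\right)^{2} - 16\right) \left(-23\right) - 7 = \left(\left(\frac{1}{-12} + 2\right)^{2} - 16\right) \left(-23\right) - 7 = \left(\left(- \frac{1}{12} + 2\right)^{2} - 16\right) \left(-23\right) - 7 = \left(\left(\frac{23}{12}\right)^{2} - 16\right) \left(-23\right) - 7 = \left(\frac{529}{144} - 16\right) \left(-23\right) - 7 = \left(- \frac{1775}{144}\right) \left(-23\right) - 7 = \frac{40825}{144} - 7 = \frac{39817}{144}$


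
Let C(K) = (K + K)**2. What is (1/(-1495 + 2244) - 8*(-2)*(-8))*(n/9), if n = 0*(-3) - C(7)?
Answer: 894796/321 ≈ 2787.5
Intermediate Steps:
C(K) = 4*K**2 (C(K) = (2*K)**2 = 4*K**2)
n = -196 (n = 0*(-3) - 4*7**2 = 0 - 4*49 = 0 - 1*196 = 0 - 196 = -196)
(1/(-1495 + 2244) - 8*(-2)*(-8))*(n/9) = (1/(-1495 + 2244) - 8*(-2)*(-8))*(-196/9) = (1/749 + 16*(-8))*(-196*1/9) = (1/749 - 128)*(-196/9) = -95871/749*(-196/9) = 894796/321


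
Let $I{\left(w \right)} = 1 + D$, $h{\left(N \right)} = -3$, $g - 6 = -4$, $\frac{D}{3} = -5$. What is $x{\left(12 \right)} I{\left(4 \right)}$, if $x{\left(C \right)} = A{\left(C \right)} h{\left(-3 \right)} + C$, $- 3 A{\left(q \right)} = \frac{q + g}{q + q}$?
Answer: $- \frac{1057}{6} \approx -176.17$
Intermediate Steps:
$D = -15$ ($D = 3 \left(-5\right) = -15$)
$g = 2$ ($g = 6 - 4 = 2$)
$A{\left(q \right)} = - \frac{2 + q}{6 q}$ ($A{\left(q \right)} = - \frac{\left(q + 2\right) \frac{1}{q + q}}{3} = - \frac{\left(2 + q\right) \frac{1}{2 q}}{3} = - \frac{\frac{1}{2} \frac{1}{q} \left(2 + q\right)}{3} = - \frac{2 + q}{6 q}$)
$x{\left(C \right)} = C - \frac{-2 - C}{2 C}$ ($x{\left(C \right)} = \frac{-2 - C}{6 C} \left(-3\right) + C = - \frac{-2 - C}{2 C} + C = C - \frac{-2 - C}{2 C}$)
$I{\left(w \right)} = -14$ ($I{\left(w \right)} = 1 - 15 = -14$)
$x{\left(12 \right)} I{\left(4 \right)} = \left(\frac{1}{2} + 12 + \frac{1}{12}\right) \left(-14\right) = \frac{151}{12} \left(-14\right) = - \frac{1057}{6}$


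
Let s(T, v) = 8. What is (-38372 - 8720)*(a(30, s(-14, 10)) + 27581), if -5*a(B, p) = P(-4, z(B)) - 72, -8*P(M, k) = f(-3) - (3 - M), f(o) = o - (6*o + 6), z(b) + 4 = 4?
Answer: -6497624657/5 ≈ -1.2995e+9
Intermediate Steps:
z(b) = 0 (z(b) = -4 + 4 = 0)
f(o) = -6 - 5*o (f(o) = o - (6 + 6*o) = o + (-6 - 6*o) = -6 - 5*o)
P(M, k) = -¾ - M/8 (P(M, k) = -((-6 - 5*(-3)) - (3 - M))/8 = -((-6 + 15) + (-3 + M))/8 = -(9 + (-3 + M))/8 = -(6 + M)/8 = -¾ - M/8)
a(B, p) = 289/20 (a(B, p) = -((-¾ - ⅛*(-4)) - 72)/5 = -((-¾ + ½) - 72)/5 = -(-¼ - 72)/5 = -⅕*(-289/4) = 289/20)
(-38372 - 8720)*(a(30, s(-14, 10)) + 27581) = (-38372 - 8720)*(289/20 + 27581) = -47092*551909/20 = -6497624657/5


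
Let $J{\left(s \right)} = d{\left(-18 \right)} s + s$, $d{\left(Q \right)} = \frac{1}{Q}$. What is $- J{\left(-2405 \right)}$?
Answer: $\frac{40885}{18} \approx 2271.4$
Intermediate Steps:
$J{\left(s \right)} = \frac{17 s}{18}$ ($J{\left(s \right)} = \frac{s}{-18} + s = - \frac{s}{18} + s = \frac{17 s}{18}$)
$- J{\left(-2405 \right)} = - \frac{17 \left(-2405\right)}{18} = \left(-1\right) \left(- \frac{40885}{18}\right) = \frac{40885}{18}$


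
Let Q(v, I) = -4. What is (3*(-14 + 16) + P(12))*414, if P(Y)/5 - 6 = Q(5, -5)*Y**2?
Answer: -1177416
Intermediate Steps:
P(Y) = 30 - 20*Y**2 (P(Y) = 30 + 5*(-4*Y**2) = 30 - 20*Y**2)
(3*(-14 + 16) + P(12))*414 = (3*(-14 + 16) + (30 - 20*12**2))*414 = (3*2 + (30 - 20*144))*414 = (6 + (30 - 2880))*414 = (6 - 2850)*414 = -2844*414 = -1177416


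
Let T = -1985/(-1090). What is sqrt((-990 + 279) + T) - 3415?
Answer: -3415 + I*sqrt(33703018)/218 ≈ -3415.0 + 26.63*I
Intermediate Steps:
T = 397/218 (T = -1985*(-1/1090) = 397/218 ≈ 1.8211)
sqrt((-990 + 279) + T) - 3415 = sqrt((-990 + 279) + 397/218) - 3415 = sqrt(-711 + 397/218) - 3415 = sqrt(-154601/218) - 3415 = I*sqrt(33703018)/218 - 3415 = -3415 + I*sqrt(33703018)/218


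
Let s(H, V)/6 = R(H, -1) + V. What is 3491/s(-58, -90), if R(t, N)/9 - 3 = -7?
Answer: -3491/756 ≈ -4.6177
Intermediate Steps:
R(t, N) = -36 (R(t, N) = 27 + 9*(-7) = 27 - 63 = -36)
s(H, V) = -216 + 6*V (s(H, V) = 6*(-36 + V) = -216 + 6*V)
3491/s(-58, -90) = 3491/(-216 + 6*(-90)) = 3491/(-216 - 540) = 3491/(-756) = 3491*(-1/756) = -3491/756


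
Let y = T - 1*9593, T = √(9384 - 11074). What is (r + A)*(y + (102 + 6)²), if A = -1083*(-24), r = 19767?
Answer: 94766889 + 594867*I*√10 ≈ 9.4767e+7 + 1.8811e+6*I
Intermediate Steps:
T = 13*I*√10 (T = √(-1690) = 13*I*√10 ≈ 41.11*I)
A = 25992
y = -9593 + 13*I*√10 (y = 13*I*√10 - 1*9593 = 13*I*√10 - 9593 = -9593 + 13*I*√10 ≈ -9593.0 + 41.11*I)
(r + A)*(y + (102 + 6)²) = (19767 + 25992)*((-9593 + 13*I*√10) + (102 + 6)²) = 45759*((-9593 + 13*I*√10) + 108²) = 45759*((-9593 + 13*I*√10) + 11664) = 45759*(2071 + 13*I*√10) = 94766889 + 594867*I*√10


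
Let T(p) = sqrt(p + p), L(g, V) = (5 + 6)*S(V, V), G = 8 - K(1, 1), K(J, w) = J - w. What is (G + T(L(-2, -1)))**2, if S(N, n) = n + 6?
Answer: (8 + sqrt(110))**2 ≈ 341.81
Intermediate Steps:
G = 8 (G = 8 - (1 - 1*1) = 8 - (1 - 1) = 8 - 1*0 = 8 + 0 = 8)
S(N, n) = 6 + n
L(g, V) = 66 + 11*V (L(g, V) = (5 + 6)*(6 + V) = 11*(6 + V) = 66 + 11*V)
T(p) = sqrt(2)*sqrt(p) (T(p) = sqrt(2*p) = sqrt(2)*sqrt(p))
(G + T(L(-2, -1)))**2 = (8 + sqrt(2)*sqrt(66 + 11*(-1)))**2 = (8 + sqrt(2)*sqrt(66 - 11))**2 = (8 + sqrt(2)*sqrt(55))**2 = (8 + sqrt(110))**2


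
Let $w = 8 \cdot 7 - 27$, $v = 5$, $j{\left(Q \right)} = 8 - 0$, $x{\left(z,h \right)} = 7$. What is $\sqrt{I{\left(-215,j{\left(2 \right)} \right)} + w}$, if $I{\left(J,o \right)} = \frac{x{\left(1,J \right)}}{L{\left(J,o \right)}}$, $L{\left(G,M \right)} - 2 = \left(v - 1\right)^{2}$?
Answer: $\frac{23 \sqrt{2}}{6} \approx 5.4212$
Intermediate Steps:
$j{\left(Q \right)} = 8$ ($j{\left(Q \right)} = 8 + 0 = 8$)
$L{\left(G,M \right)} = 18$ ($L{\left(G,M \right)} = 2 + \left(5 - 1\right)^{2} = 2 + 4^{2} = 2 + 16 = 18$)
$I{\left(J,o \right)} = \frac{7}{18}$
$w = 29$ ($w = 56 - 27 = 29$)
$\sqrt{I{\left(-215,j{\left(2 \right)} \right)} + w} = \sqrt{\frac{7}{18} + 29} = \sqrt{\frac{529}{18}} = \frac{23 \sqrt{2}}{6}$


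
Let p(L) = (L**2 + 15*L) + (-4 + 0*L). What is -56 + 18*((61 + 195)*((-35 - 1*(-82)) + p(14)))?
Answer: 2068936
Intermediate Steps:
p(L) = -4 + L**2 + 15*L (p(L) = (L**2 + 15*L) + (-4 + 0) = (L**2 + 15*L) - 4 = -4 + L**2 + 15*L)
-56 + 18*((61 + 195)*((-35 - 1*(-82)) + p(14))) = -56 + 18*((61 + 195)*((-35 - 1*(-82)) + (-4 + 14**2 + 15*14))) = -56 + 18*(256*((-35 + 82) + (-4 + 196 + 210))) = -56 + 18*(256*(47 + 402)) = -56 + 18*(256*449) = -56 + 18*114944 = -56 + 2068992 = 2068936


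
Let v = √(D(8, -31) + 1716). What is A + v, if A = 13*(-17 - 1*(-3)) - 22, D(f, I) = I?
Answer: -204 + √1685 ≈ -162.95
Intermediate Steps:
A = -204 (A = 13*(-17 + 3) - 22 = 13*(-14) - 22 = -182 - 22 = -204)
v = √1685 (v = √(-31 + 1716) = √1685 ≈ 41.049)
A + v = -204 + √1685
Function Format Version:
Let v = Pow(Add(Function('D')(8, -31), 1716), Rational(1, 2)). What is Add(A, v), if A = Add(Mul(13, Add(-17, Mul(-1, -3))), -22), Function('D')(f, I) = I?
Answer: Add(-204, Pow(1685, Rational(1, 2))) ≈ -162.95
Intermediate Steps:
A = -204 (A = Add(Mul(13, Add(-17, 3)), -22) = Add(Mul(13, -14), -22) = Add(-182, -22) = -204)
v = Pow(1685, Rational(1, 2)) (v = Pow(Add(-31, 1716), Rational(1, 2)) = Pow(1685, Rational(1, 2)) ≈ 41.049)
Add(A, v) = Add(-204, Pow(1685, Rational(1, 2)))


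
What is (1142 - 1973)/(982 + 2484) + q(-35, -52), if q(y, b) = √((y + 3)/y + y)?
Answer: -831/3466 + I*√41755/35 ≈ -0.23976 + 5.8383*I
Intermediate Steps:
q(y, b) = √(y + (3 + y)/y) (q(y, b) = √((3 + y)/y + y) = √(y + (3 + y)/y))
(1142 - 1973)/(982 + 2484) + q(-35, -52) = (1142 - 1973)/(982 + 2484) + √(1 - 35 + 3/(-35)) = -831/3466 + √(1 - 35 + 3*(-1/35)) = -831*1/3466 + √(1 - 35 - 3/35) = -831/3466 + √(-1193/35) = -831/3466 + I*√41755/35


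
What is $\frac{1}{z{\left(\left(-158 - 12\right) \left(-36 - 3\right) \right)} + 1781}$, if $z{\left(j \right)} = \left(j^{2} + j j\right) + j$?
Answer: $\frac{1}{87922211} \approx 1.1374 \cdot 10^{-8}$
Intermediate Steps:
$z{\left(j \right)} = j + 2 j^{2}$ ($z{\left(j \right)} = \left(j^{2} + j^{2}\right) + j = 2 j^{2} + j = j + 2 j^{2}$)
$\frac{1}{z{\left(\left(-158 - 12\right) \left(-36 - 3\right) \right)} + 1781} = \frac{1}{\left(-158 - 12\right) \left(-36 - 3\right) \left(1 + 2 \left(-158 - 12\right) \left(-36 - 3\right)\right) + 1781} = \frac{1}{\left(-170\right) \left(-39\right) \left(1 + 2 \left(\left(-170\right) \left(-39\right)\right)\right) + 1781} = \frac{1}{6630 \left(1 + 2 \cdot 6630\right) + 1781} = \frac{1}{6630 \left(1 + 13260\right) + 1781} = \frac{1}{6630 \cdot 13261 + 1781} = \frac{1}{87920430 + 1781} = \frac{1}{87922211}$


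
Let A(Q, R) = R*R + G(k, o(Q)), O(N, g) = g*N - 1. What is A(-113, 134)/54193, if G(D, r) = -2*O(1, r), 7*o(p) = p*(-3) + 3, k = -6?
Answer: 125022/379351 ≈ 0.32957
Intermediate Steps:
O(N, g) = -1 + N*g (O(N, g) = N*g - 1 = -1 + N*g)
o(p) = 3/7 - 3*p/7 (o(p) = (p*(-3) + 3)/7 = (-3*p + 3)/7 = (3 - 3*p)/7 = 3/7 - 3*p/7)
G(D, r) = 2 - 2*r (G(D, r) = -2*(-1 + 1*r) = -2*(-1 + r) = 2 - 2*r)
A(Q, R) = 8/7 + R² + 6*Q/7 (A(Q, R) = R*R + (2 - 2*(3/7 - 3*Q/7)) = R² + (2 + (-6/7 + 6*Q/7)) = R² + (8/7 + 6*Q/7) = 8/7 + R² + 6*Q/7)
A(-113, 134)/54193 = (8/7 + 134² + (6/7)*(-113))/54193 = (8/7 + 17956 - 678/7)*(1/54193) = (125022/7)*(1/54193) = 125022/379351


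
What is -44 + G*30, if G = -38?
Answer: -1184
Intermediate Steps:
-44 + G*30 = -44 - 38*30 = -44 - 1140 = -1184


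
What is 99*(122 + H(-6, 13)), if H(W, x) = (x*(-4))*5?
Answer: -13662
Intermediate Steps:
H(W, x) = -20*x (H(W, x) = -4*x*5 = -20*x)
99*(122 + H(-6, 13)) = 99*(122 - 20*13) = 99*(122 - 260) = 99*(-138) = -13662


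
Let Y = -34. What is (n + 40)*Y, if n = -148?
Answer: 3672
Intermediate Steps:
(n + 40)*Y = (-148 + 40)*(-34) = -108*(-34) = 3672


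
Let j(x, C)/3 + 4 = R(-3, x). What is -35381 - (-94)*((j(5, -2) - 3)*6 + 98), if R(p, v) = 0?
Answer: -34629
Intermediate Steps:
j(x, C) = -12 (j(x, C) = -12 + 3*0 = -12 + 0 = -12)
-35381 - (-94)*((j(5, -2) - 3)*6 + 98) = -35381 - (-94)*((-12 - 3)*6 + 98) = -35381 - (-94)*(-15*6 + 98) = -35381 - (-94)*(-90 + 98) = -35381 - (-94)*8 = -35381 - 1*(-752) = -35381 + 752 = -34629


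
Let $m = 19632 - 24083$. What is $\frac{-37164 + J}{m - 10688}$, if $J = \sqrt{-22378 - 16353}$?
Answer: $\frac{37164}{15139} - \frac{i \sqrt{38731}}{15139} \approx 2.4549 - 0.013 i$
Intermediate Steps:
$m = -4451$
$J = i \sqrt{38731}$ ($J = \sqrt{-38731} = i \sqrt{38731} \approx 196.8 i$)
$\frac{-37164 + J}{m - 10688} = \frac{-37164 + i \sqrt{38731}}{-4451 - 10688} = \frac{-37164 + i \sqrt{38731}}{-15139} = \left(-37164 + i \sqrt{38731}\right) \left(- \frac{1}{15139}\right) = \frac{37164}{15139} - \frac{i \sqrt{38731}}{15139}$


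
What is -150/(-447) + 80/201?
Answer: 21970/29949 ≈ 0.73358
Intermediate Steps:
-150/(-447) + 80/201 = -150*(-1/447) + 80*(1/201) = 50/149 + 80/201 = 21970/29949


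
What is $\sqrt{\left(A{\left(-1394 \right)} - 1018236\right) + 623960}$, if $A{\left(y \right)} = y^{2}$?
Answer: $4 \sqrt{96810} \approx 1244.6$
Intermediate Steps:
$\sqrt{\left(A{\left(-1394 \right)} - 1018236\right) + 623960} = \sqrt{\left(\left(-1394\right)^{2} - 1018236\right) + 623960} = \sqrt{\left(1943236 - 1018236\right) + 623960} = \sqrt{925000 + 623960} = \sqrt{1548960} = 4 \sqrt{96810}$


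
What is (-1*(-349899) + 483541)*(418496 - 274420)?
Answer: 120078701440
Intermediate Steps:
(-1*(-349899) + 483541)*(418496 - 274420) = (349899 + 483541)*144076 = 833440*144076 = 120078701440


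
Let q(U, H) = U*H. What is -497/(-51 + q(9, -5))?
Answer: 497/96 ≈ 5.1771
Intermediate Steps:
q(U, H) = H*U
-497/(-51 + q(9, -5)) = -497/(-51 - 5*9) = -497/(-51 - 45) = -497/(-96) = -497*(-1/96) = 497/96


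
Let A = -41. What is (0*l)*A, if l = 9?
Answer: 0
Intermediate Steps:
(0*l)*A = (0*9)*(-41) = 0*(-41) = 0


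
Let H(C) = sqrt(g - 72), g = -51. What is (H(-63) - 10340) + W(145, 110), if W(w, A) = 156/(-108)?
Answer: -93073/9 + I*sqrt(123) ≈ -10341.0 + 11.091*I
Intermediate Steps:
W(w, A) = -13/9 (W(w, A) = 156*(-1/108) = -13/9)
H(C) = I*sqrt(123) (H(C) = sqrt(-51 - 72) = sqrt(-123) = I*sqrt(123))
(H(-63) - 10340) + W(145, 110) = (I*sqrt(123) - 10340) - 13/9 = (-10340 + I*sqrt(123)) - 13/9 = -93073/9 + I*sqrt(123)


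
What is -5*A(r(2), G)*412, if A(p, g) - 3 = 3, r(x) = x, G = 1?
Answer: -12360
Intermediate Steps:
A(p, g) = 6 (A(p, g) = 3 + 3 = 6)
-5*A(r(2), G)*412 = -5*6*412 = -30*412 = -12360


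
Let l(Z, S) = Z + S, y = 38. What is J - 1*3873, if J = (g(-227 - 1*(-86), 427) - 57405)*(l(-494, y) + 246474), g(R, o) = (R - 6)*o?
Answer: -29564971005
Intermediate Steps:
g(R, o) = o*(-6 + R) (g(R, o) = (-6 + R)*o = o*(-6 + R))
l(Z, S) = S + Z
J = -29564967132 (J = (427*(-6 + (-227 - 1*(-86))) - 57405)*((38 - 494) + 246474) = (427*(-6 + (-227 + 86)) - 57405)*(-456 + 246474) = (427*(-6 - 141) - 57405)*246018 = (427*(-147) - 57405)*246018 = (-62769 - 57405)*246018 = -120174*246018 = -29564967132)
J - 1*3873 = -29564967132 - 1*3873 = -29564967132 - 3873 = -29564971005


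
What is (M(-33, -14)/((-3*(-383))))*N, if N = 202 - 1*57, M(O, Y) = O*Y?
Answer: 22330/383 ≈ 58.303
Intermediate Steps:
N = 145 (N = 202 - 57 = 145)
(M(-33, -14)/((-3*(-383))))*N = ((-33*(-14))/((-3*(-383))))*145 = (462/1149)*145 = (462*(1/1149))*145 = (154/383)*145 = 22330/383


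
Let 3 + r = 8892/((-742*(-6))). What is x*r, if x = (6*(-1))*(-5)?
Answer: -11160/371 ≈ -30.081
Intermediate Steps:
x = 30 (x = -6*(-5) = 30)
r = -372/371 (r = -3 + 8892/((-742*(-6))) = -3 + 8892/4452 = -3 + 8892*(1/4452) = -3 + 741/371 = -372/371 ≈ -1.0027)
x*r = 30*(-372/371) = -11160/371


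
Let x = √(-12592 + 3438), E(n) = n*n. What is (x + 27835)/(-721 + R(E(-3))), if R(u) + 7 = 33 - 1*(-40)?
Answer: -5567/131 - I*√9154/655 ≈ -42.496 - 0.14607*I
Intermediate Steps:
E(n) = n²
R(u) = 66 (R(u) = -7 + (33 - 1*(-40)) = -7 + (33 + 40) = -7 + 73 = 66)
x = I*√9154 (x = √(-9154) = I*√9154 ≈ 95.677*I)
(x + 27835)/(-721 + R(E(-3))) = (I*√9154 + 27835)/(-721 + 66) = (27835 + I*√9154)/(-655) = (27835 + I*√9154)*(-1/655) = -5567/131 - I*√9154/655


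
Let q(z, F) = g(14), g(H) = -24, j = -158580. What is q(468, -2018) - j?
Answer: 158556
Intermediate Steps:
q(z, F) = -24
q(468, -2018) - j = -24 - 1*(-158580) = -24 + 158580 = 158556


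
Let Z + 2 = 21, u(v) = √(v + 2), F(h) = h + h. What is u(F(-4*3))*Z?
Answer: 19*I*√22 ≈ 89.118*I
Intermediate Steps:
F(h) = 2*h
u(v) = √(2 + v)
Z = 19 (Z = -2 + 21 = 19)
u(F(-4*3))*Z = √(2 + 2*(-4*3))*19 = √(2 + 2*(-12))*19 = √(2 - 24)*19 = √(-22)*19 = (I*√22)*19 = 19*I*√22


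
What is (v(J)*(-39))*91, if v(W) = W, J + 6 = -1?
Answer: 24843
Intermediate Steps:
J = -7 (J = -6 - 1 = -7)
(v(J)*(-39))*91 = -7*(-39)*91 = 273*91 = 24843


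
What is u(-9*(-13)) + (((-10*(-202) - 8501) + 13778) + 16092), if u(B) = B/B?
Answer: 23390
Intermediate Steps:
u(B) = 1
u(-9*(-13)) + (((-10*(-202) - 8501) + 13778) + 16092) = 1 + (((-10*(-202) - 8501) + 13778) + 16092) = 1 + (((2020 - 8501) + 13778) + 16092) = 1 + ((-6481 + 13778) + 16092) = 1 + (7297 + 16092) = 1 + 23389 = 23390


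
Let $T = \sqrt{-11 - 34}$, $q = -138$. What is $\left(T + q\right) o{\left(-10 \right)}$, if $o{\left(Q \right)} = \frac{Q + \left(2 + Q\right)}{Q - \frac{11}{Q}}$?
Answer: $- \frac{24840}{89} + \frac{540 i \sqrt{5}}{89} \approx -279.1 + 13.567 i$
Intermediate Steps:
$T = 3 i \sqrt{5}$ ($T = \sqrt{-45} = 3 i \sqrt{5} \approx 6.7082 i$)
$o{\left(Q \right)} = \frac{2 + 2 Q}{Q - \frac{11}{Q}}$
$\left(T + q\right) o{\left(-10 \right)} = \left(3 i \sqrt{5} - 138\right) 2 \left(-10\right) \frac{1}{-11 + \left(-10\right)^{2}} \left(1 - 10\right) = \left(-138 + 3 i \sqrt{5}\right) 2 \left(-10\right) \frac{1}{-11 + 100} \left(-9\right) = \left(-138 + 3 i \sqrt{5}\right) 2 \left(-10\right) \frac{1}{89} \left(-9\right) = \left(-138 + 3 i \sqrt{5}\right) \frac{180}{89} = - \frac{24840}{89} + \frac{540 i \sqrt{5}}{89}$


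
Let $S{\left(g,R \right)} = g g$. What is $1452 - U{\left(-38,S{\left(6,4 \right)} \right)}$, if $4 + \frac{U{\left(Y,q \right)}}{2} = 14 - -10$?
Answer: $1412$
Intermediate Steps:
$S{\left(g,R \right)} = g^{2}$
$U{\left(Y,q \right)} = 40$ ($U{\left(Y,q \right)} = -8 + 2 \left(14 - -10\right) = -8 + 2 \left(14 + 10\right) = -8 + 2 \cdot 24 = -8 + 48 = 40$)
$1452 - U{\left(-38,S{\left(6,4 \right)} \right)} = 1452 - 40 = 1412$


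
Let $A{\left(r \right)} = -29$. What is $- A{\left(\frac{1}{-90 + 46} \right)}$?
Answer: $29$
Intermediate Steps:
$- A{\left(\frac{1}{-90 + 46} \right)} = \left(-1\right) \left(-29\right) = 29$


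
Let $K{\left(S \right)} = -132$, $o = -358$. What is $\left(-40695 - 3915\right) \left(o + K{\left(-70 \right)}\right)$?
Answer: $21858900$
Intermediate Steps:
$\left(-40695 - 3915\right) \left(o + K{\left(-70 \right)}\right) = \left(-40695 - 3915\right) \left(-358 - 132\right) = \left(-44610\right) \left(-490\right) = 21858900$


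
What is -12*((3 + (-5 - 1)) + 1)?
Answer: 24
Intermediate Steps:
-12*((3 + (-5 - 1)) + 1) = -12*((3 - 6) + 1) = -12*(-3 + 1) = -12*(-2) = 24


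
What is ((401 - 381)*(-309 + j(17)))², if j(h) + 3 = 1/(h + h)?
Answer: 11250844900/289 ≈ 3.8930e+7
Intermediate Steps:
j(h) = -3 + 1/(2*h) (j(h) = -3 + 1/(h + h) = -3 + 1/(2*h))
((401 - 381)*(-309 + j(17)))² = ((401 - 381)*(-309 + (-3 + (½)/17)))² = (20*(-309 + (-3 + (½)*(1/17))))² = (20*(-309 + (-3 + 1/34)))² = (20*(-309 - 101/34))² = (20*(-10607/34))² = (-106070/17)² = 11250844900/289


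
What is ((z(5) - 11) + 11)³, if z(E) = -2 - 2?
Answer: -64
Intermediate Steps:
z(E) = -4
((z(5) - 11) + 11)³ = ((-4 - 11) + 11)³ = (-15 + 11)³ = (-4)³ = -64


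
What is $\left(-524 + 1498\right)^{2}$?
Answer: $948676$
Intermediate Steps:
$\left(-524 + 1498\right)^{2} = 974^{2} = 948676$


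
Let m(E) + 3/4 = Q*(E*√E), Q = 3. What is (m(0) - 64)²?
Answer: 67081/16 ≈ 4192.6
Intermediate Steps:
m(E) = -¾ + 3*E^(3/2) (m(E) = -¾ + 3*(E*√E) = -¾ + 3*E^(3/2))
(m(0) - 64)² = ((-¾ + 3*0^(3/2)) - 64)² = ((-¾ + 3*0) - 64)² = ((-¾ + 0) - 64)² = (-¾ - 64)² = (-259/4)² = 67081/16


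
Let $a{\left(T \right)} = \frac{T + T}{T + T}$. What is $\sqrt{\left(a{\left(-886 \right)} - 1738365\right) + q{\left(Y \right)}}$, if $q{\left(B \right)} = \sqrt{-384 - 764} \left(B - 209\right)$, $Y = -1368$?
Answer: $\sqrt{-1738364 - 3154 i \sqrt{287}} \approx 20.26 - 1318.6 i$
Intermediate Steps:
$a{\left(T \right)} = 1$ ($a{\left(T \right)} = \frac{2 T}{2 T} = 2 T \frac{1}{2 T} = 1$)
$q{\left(B \right)} = 2 i \sqrt{287} \left(-209 + B\right)$ ($q{\left(B \right)} = \sqrt{-1148} \left(-209 + B\right) = 2 i \sqrt{287} \left(-209 + B\right)$)
$\sqrt{\left(a{\left(-886 \right)} - 1738365\right) + q{\left(Y \right)}} = \sqrt{\left(1 - 1738365\right) + 2 i \sqrt{287} \left(-209 - 1368\right)} = \sqrt{\left(1 - 1738365\right) + 2 i \sqrt{287} \left(-1577\right)} = \sqrt{-1738364 - 3154 i \sqrt{287}}$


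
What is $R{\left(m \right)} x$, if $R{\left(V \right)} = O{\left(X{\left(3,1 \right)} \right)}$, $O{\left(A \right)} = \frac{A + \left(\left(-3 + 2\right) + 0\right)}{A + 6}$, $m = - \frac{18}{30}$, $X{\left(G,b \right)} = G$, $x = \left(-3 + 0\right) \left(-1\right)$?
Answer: $\frac{2}{3} \approx 0.66667$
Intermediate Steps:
$x = 3$ ($x = \left(-3\right) \left(-1\right) = 3$)
$m = - \frac{3}{5}$ ($m = \left(-18\right) \frac{1}{30} = - \frac{3}{5} \approx -0.6$)
$O{\left(A \right)} = \frac{-1 + A}{6 + A}$ ($O{\left(A \right)} = \frac{A + \left(-1 + 0\right)}{6 + A} = \frac{A - 1}{6 + A} = \frac{-1 + A}{6 + A}$)
$R{\left(V \right)} = \frac{2}{9}$ ($R{\left(V \right)} = \frac{-1 + 3}{6 + 3} = \frac{1}{9} \cdot 2 = \frac{2}{9}$)
$R{\left(m \right)} x = \frac{2}{9} \cdot 3 = \frac{2}{3}$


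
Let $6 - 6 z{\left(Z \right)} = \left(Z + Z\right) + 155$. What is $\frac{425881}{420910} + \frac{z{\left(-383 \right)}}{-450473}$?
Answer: $\frac{287706912202}{284412885645} \approx 1.0116$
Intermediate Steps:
$z{\left(Z \right)} = - \frac{149}{6} - \frac{Z}{3}$ ($z{\left(Z \right)} = 1 - \frac{\left(Z + Z\right) + 155}{6} = 1 - \frac{2 Z + 155}{6} = 1 - \frac{155 + 2 Z}{6} = 1 - \left(\frac{155}{6} + \frac{Z}{3}\right) = - \frac{149}{6} - \frac{Z}{3}$)
$\frac{425881}{420910} + \frac{z{\left(-383 \right)}}{-450473} = \frac{425881}{420910} + \frac{- \frac{149}{6} - - \frac{383}{3}}{-450473} = 425881 \cdot \frac{1}{420910} + \left(- \frac{149}{6} + \frac{383}{3}\right) \left(- \frac{1}{450473}\right) = \frac{425881}{420910} + \frac{617}{6} \left(- \frac{1}{450473}\right) = \frac{425881}{420910} - \frac{617}{2702838} = \frac{287706912202}{284412885645}$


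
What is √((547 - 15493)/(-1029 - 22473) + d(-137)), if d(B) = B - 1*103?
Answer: I*√3672536113/3917 ≈ 15.471*I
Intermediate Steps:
d(B) = -103 + B (d(B) = B - 103 = -103 + B)
√((547 - 15493)/(-1029 - 22473) + d(-137)) = √((547 - 15493)/(-1029 - 22473) + (-103 - 137)) = √(-14946/(-23502) - 240) = √(-14946*(-1/23502) - 240) = √(2491/3917 - 240) = √(-937589/3917) = I*√3672536113/3917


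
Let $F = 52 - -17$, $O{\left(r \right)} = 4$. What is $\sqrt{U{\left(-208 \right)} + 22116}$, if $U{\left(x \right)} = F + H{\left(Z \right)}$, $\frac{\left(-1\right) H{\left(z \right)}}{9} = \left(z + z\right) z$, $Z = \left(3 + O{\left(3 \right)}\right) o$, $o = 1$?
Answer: $9 \sqrt{263} \approx 145.96$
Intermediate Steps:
$F = 69$ ($F = 52 + 17 = 69$)
$Z = 7$ ($Z = \left(3 + 4\right) 1 = 7 \cdot 1 = 7$)
$H{\left(z \right)} = - 18 z^{2}$ ($H{\left(z \right)} = - 9 \left(z + z\right) z = - 9 \cdot 2 z z = - 9 \cdot 2 z^{2} = - 18 z^{2}$)
$U{\left(x \right)} = -813$ ($U{\left(x \right)} = 69 - 18 \cdot 7^{2} = 69 - 882 = -813$)
$\sqrt{U{\left(-208 \right)} + 22116} = \sqrt{-813 + 22116} = \sqrt{21303} = 9 \sqrt{263}$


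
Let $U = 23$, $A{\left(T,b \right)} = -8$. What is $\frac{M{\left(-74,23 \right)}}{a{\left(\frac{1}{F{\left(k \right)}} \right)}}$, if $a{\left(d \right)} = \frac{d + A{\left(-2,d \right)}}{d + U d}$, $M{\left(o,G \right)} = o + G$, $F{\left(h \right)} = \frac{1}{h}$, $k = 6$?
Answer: $3672$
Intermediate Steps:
$M{\left(o,G \right)} = G + o$
$a{\left(d \right)} = \frac{-8 + d}{24 d}$ ($a{\left(d \right)} = \frac{d - 8}{d + 23 d} = \frac{-8 + d}{24 d}$)
$\frac{M{\left(-74,23 \right)}}{a{\left(\frac{1}{F{\left(k \right)}} \right)}} = \frac{23 - 74}{\frac{1}{24} \frac{1}{\frac{1}{\frac{1}{6}}} \left(-8 + \frac{1}{\frac{1}{6}}\right)} = - \frac{51}{\frac{1}{24} \frac{1}{\frac{1}{\frac{1}{6}}} \left(-8 + \frac{1}{\frac{1}{6}}\right)} = - \frac{51}{\frac{1}{24} \cdot \frac{1}{6} \left(-8 + 6\right)} = - \frac{51}{\frac{1}{24} \cdot \frac{1}{6} \left(-2\right)} = - \frac{51}{- \frac{1}{72}} = \left(-51\right) \left(-72\right) = 3672$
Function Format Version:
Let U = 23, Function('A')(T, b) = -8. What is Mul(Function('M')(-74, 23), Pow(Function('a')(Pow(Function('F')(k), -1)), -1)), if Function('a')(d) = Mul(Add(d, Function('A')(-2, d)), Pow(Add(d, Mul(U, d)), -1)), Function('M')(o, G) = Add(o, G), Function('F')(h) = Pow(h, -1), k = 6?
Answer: 3672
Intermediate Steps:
Function('M')(o, G) = Add(G, o)
Function('a')(d) = Mul(Rational(1, 24), Pow(d, -1), Add(-8, d)) (Function('a')(d) = Mul(Add(d, -8), Pow(Add(d, Mul(23, d)), -1)) = Mul(Add(-8, d), Pow(Mul(24, d), -1)) = Mul(Add(-8, d), Mul(Rational(1, 24), Pow(d, -1))) = Mul(Rational(1, 24), Pow(d, -1), Add(-8, d)))
Mul(Function('M')(-74, 23), Pow(Function('a')(Pow(Function('F')(k), -1)), -1)) = Mul(Add(23, -74), Pow(Mul(Rational(1, 24), Pow(Pow(Pow(6, -1), -1), -1), Add(-8, Pow(Pow(6, -1), -1))), -1)) = Mul(-51, Pow(Mul(Rational(1, 24), Pow(Pow(Rational(1, 6), -1), -1), Add(-8, Pow(Rational(1, 6), -1))), -1)) = Mul(-51, Pow(Mul(Rational(1, 24), Pow(6, -1), Add(-8, 6)), -1)) = Mul(-51, Pow(Mul(Rational(1, 24), Rational(1, 6), -2), -1)) = Mul(-51, Pow(Rational(-1, 72), -1)) = Mul(-51, -72) = 3672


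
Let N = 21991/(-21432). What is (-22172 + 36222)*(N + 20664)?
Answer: 3111013220425/10716 ≈ 2.9031e+8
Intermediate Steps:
N = -21991/21432 (N = 21991*(-1/21432) = -21991/21432 ≈ -1.0261)
(-22172 + 36222)*(N + 20664) = (-22172 + 36222)*(-21991/21432 + 20664) = 14050*(442848857/21432) = 3111013220425/10716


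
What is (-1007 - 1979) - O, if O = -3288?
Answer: 302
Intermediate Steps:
(-1007 - 1979) - O = (-1007 - 1979) - 1*(-3288) = -2986 + 3288 = 302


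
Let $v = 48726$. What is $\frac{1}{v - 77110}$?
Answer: $- \frac{1}{28384} \approx -3.5231 \cdot 10^{-5}$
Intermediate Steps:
$\frac{1}{v - 77110} = \frac{1}{48726 - 77110} = \frac{1}{-28384} = - \frac{1}{28384}$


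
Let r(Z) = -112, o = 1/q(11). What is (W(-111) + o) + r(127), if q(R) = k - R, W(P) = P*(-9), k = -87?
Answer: 86925/98 ≈ 886.99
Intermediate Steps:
W(P) = -9*P
q(R) = -87 - R
o = -1/98 (o = 1/(-87 - 1*11) = 1/(-87 - 11) = 1/(-98) = -1/98 ≈ -0.010204)
(W(-111) + o) + r(127) = (-9*(-111) - 1/98) - 112 = (999 - 1/98) - 112 = 97901/98 - 112 = 86925/98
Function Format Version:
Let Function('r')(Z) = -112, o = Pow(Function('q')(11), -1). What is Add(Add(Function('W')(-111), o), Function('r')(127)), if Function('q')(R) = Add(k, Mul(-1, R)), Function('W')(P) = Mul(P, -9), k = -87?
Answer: Rational(86925, 98) ≈ 886.99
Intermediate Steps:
Function('W')(P) = Mul(-9, P)
Function('q')(R) = Add(-87, Mul(-1, R))
o = Rational(-1, 98) (o = Pow(Add(-87, Mul(-1, 11)), -1) = Pow(Add(-87, -11), -1) = Pow(-98, -1) = Rational(-1, 98) ≈ -0.010204)
Add(Add(Function('W')(-111), o), Function('r')(127)) = Add(Add(Mul(-9, -111), Rational(-1, 98)), -112) = Add(Add(999, Rational(-1, 98)), -112) = Add(Rational(97901, 98), -112) = Rational(86925, 98)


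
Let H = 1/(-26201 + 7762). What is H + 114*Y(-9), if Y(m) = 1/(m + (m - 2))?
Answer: -1051033/184390 ≈ -5.7001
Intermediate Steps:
Y(m) = 1/(-2 + 2*m) (Y(m) = 1/(m + (-2 + m)) = 1/(-2 + 2*m))
H = -1/18439 (H = 1/(-18439) = -1/18439 ≈ -5.4233e-5)
H + 114*Y(-9) = -1/18439 + 114*(1/(2*(-1 - 9))) = -1/18439 + 114*((1/2)/(-10)) = -1/18439 + 114*((1/2)*(-1/10)) = -1/18439 + 114*(-1/20) = -1/18439 - 57/10 = -1051033/184390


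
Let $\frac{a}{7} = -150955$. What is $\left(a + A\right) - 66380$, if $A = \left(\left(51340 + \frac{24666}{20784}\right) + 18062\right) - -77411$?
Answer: $- \frac{3381732817}{3464} \approx -9.7625 \cdot 10^{5}$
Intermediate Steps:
$a = -1056685$ ($a = 7 \left(-150955\right) = -1056685$)
$A = \frac{508564343}{3464}$ ($A = \left(\left(51340 + 24666 \cdot \frac{1}{20784}\right) + 18062\right) + 77411 = \left(\left(51340 + \frac{4111}{3464}\right) + 18062\right) + 77411 = \left(\frac{177845871}{3464} + 18062\right) + 77411 = \frac{240412639}{3464} + 77411 = \frac{508564343}{3464} \approx 1.4681 \cdot 10^{5}$)
$\left(a + A\right) - 66380 = \left(-1056685 + \frac{508564343}{3464}\right) - 66380 = - \frac{3151792497}{3464} - 66380 = - \frac{3381732817}{3464}$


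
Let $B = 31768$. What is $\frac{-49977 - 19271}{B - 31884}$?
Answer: $\frac{17312}{29} \approx 596.97$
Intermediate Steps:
$\frac{-49977 - 19271}{B - 31884} = \frac{-49977 - 19271}{31768 - 31884} = - \frac{69248}{-116} = \left(-69248\right) \left(- \frac{1}{116}\right) = \frac{17312}{29}$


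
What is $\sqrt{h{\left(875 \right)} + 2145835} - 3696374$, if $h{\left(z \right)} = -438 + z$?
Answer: $-3696374 + 4 \sqrt{134142} \approx -3.6949 \cdot 10^{6}$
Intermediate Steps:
$\sqrt{h{\left(875 \right)} + 2145835} - 3696374 = \sqrt{\left(-438 + 875\right) + 2145835} - 3696374 = \sqrt{437 + 2145835} - 3696374 = \sqrt{2146272} - 3696374 = 4 \sqrt{134142} - 3696374 = -3696374 + 4 \sqrt{134142}$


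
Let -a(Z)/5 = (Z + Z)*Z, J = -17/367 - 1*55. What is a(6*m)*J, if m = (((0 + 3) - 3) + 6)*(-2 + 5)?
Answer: 2356361280/367 ≈ 6.4206e+6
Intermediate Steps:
J = -20202/367 (J = -17*1/367 - 55 = -17/367 - 55 = -20202/367 ≈ -55.046)
m = 18 (m = ((3 - 3) + 6)*3 = (0 + 6)*3 = 6*3 = 18)
a(Z) = -10*Z² (a(Z) = -5*(Z + Z)*Z = -5*2*Z*Z = -10*Z²)
a(6*m)*J = -10*(6*18)²*(-20202/367) = -10*108²*(-20202/367) = -10*11664*(-20202/367) = -116640*(-20202/367) = 2356361280/367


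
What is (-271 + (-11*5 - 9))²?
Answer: 112225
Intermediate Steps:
(-271 + (-11*5 - 9))² = (-271 + (-55 - 9))² = (-271 - 64)² = (-335)² = 112225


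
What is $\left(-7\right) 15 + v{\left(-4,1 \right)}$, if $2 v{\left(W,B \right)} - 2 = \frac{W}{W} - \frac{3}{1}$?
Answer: $-105$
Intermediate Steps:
$v{\left(W,B \right)} = 0$ ($v{\left(W,B \right)} = 1 + \frac{\frac{W}{W} - \frac{3}{1}}{2} = 1 + \frac{1 - 3}{2} = 1 + \frac{1}{2} \left(-2\right) = 1 - 1 = 0$)
$\left(-7\right) 15 + v{\left(-4,1 \right)} = \left(-7\right) 15 + 0 = -105 + 0 = -105$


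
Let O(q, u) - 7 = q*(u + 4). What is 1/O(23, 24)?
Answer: 1/651 ≈ 0.0015361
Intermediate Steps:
O(q, u) = 7 + q*(4 + u) (O(q, u) = 7 + q*(u + 4) = 7 + q*(4 + u))
1/O(23, 24) = 1/(7 + 4*23 + 23*24) = 1/(7 + 92 + 552) = 1/651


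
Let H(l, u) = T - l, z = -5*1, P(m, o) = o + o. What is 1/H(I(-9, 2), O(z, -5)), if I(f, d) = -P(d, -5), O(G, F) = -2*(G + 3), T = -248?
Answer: -1/258 ≈ -0.0038760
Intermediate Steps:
P(m, o) = 2*o
z = -5
O(G, F) = -6 - 2*G (O(G, F) = -2*(3 + G) = -6 - 2*G)
I(f, d) = 10 (I(f, d) = -2*(-5) = -1*(-10) = 10)
H(l, u) = -248 - l
1/H(I(-9, 2), O(z, -5)) = 1/(-248 - 1*10) = 1/(-248 - 10) = 1/(-258) = -1/258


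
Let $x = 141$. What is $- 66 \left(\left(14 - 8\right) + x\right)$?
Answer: $-9702$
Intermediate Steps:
$- 66 \left(\left(14 - 8\right) + x\right) = - 66 \left(\left(14 - 8\right) + 141\right) = - 66 \left(6 + 141\right) = \left(-66\right) 147 = -9702$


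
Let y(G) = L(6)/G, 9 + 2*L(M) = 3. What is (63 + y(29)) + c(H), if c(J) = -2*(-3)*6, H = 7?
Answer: 2868/29 ≈ 98.896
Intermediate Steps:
L(M) = -3 (L(M) = -9/2 + (½)*3 = -9/2 + 3/2 = -3)
c(J) = 36 (c(J) = 6*6 = 36)
y(G) = -3/G
(63 + y(29)) + c(H) = (63 - 3/29) + 36 = 1824/29 + 36 = 2868/29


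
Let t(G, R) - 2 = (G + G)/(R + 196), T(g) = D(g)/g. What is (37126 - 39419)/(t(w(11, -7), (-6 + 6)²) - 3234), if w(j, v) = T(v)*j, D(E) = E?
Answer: 224714/316725 ≈ 0.70949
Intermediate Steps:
T(g) = 1 (T(g) = g/g = 1)
w(j, v) = j (w(j, v) = 1*j = j)
t(G, R) = 2 + 2*G/(196 + R) (t(G, R) = 2 + (G + G)/(R + 196) = 2 + (2*G)/(196 + R) = 2 + 2*G/(196 + R))
(37126 - 39419)/(t(w(11, -7), (-6 + 6)²) - 3234) = (37126 - 39419)/(2*(196 + 11 + (-6 + 6)²)/(196 + (-6 + 6)²) - 3234) = -2293/(2*(196 + 11 + 0²)/(196 + 0²) - 3234) = -2293/(2*(196 + 11 + 0)/(196 + 0) - 3234) = -2293/(2*207/196 - 3234) = -2293/(2*(1/196)*207 - 3234) = -2293/(207/98 - 3234) = -2293/(-316725/98) = -2293*(-98/316725) = 224714/316725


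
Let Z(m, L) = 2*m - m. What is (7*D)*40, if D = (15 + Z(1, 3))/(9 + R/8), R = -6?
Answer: 17920/33 ≈ 543.03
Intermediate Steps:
Z(m, L) = m
D = 64/33 (D = (15 + 1)/(9 - 6/8) = 16/(9 - 6*⅛) = 16/(9 - ¾) = 16/(33/4) = 16*(4/33) = 64/33 ≈ 1.9394)
(7*D)*40 = (7*(64/33))*40 = (448/33)*40 = 17920/33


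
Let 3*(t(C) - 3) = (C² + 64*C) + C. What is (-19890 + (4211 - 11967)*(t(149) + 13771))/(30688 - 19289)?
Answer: -567860918/34197 ≈ -16606.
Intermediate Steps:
t(C) = 3 + C²/3 + 65*C/3 (t(C) = 3 + ((C² + 64*C) + C)/3 = 3 + (C² + 65*C)/3 = 3 + (C²/3 + 65*C/3) = 3 + C²/3 + 65*C/3)
(-19890 + (4211 - 11967)*(t(149) + 13771))/(30688 - 19289) = (-19890 + (4211 - 11967)*((3 + (⅓)*149² + (65/3)*149) + 13771))/(30688 - 19289) = (-19890 - 7756*((3 + (⅓)*22201 + 9685/3) + 13771))/11399 = (-19890 - 7756*((3 + 22201/3 + 9685/3) + 13771))*(1/11399) = (-19890 - 7756*(31895/3 + 13771))*(1/11399) = (-19890 - 7756*73208/3)*(1/11399) = (-19890 - 567801248/3)*(1/11399) = -567860918/3*1/11399 = -567860918/34197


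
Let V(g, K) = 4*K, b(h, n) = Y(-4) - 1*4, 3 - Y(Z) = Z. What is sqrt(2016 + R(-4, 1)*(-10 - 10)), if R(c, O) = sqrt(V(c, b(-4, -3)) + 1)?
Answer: 2*sqrt(504 - 5*sqrt(13)) ≈ 44.090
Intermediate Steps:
Y(Z) = 3 - Z
b(h, n) = 3 (b(h, n) = (3 - 1*(-4)) - 1*4 = (3 + 4) - 4 = 7 - 4 = 3)
R(c, O) = sqrt(13) (R(c, O) = sqrt(4*3 + 1) = sqrt(12 + 1) = sqrt(13))
sqrt(2016 + R(-4, 1)*(-10 - 10)) = sqrt(2016 + sqrt(13)*(-10 - 10)) = sqrt(2016 + sqrt(13)*(-20)) = sqrt(2016 - 20*sqrt(13))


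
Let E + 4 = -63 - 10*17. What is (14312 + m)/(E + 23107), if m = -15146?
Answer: -417/11435 ≈ -0.036467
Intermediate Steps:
E = -237 (E = -4 + (-63 - 10*17) = -4 + (-63 - 170) = -4 - 233 = -237)
(14312 + m)/(E + 23107) = (14312 - 15146)/(-237 + 23107) = -834/22870 = -834*1/22870 = -417/11435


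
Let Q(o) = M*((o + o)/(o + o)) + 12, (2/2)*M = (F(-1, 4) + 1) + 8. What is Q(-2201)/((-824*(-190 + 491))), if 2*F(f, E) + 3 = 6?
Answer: -45/496048 ≈ -9.0717e-5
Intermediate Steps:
F(f, E) = 3/2 (F(f, E) = -3/2 + (1/2)*6 = -3/2 + 3 = 3/2)
M = 21/2 (M = (3/2 + 1) + 8 = 5/2 + 8 = 21/2 ≈ 10.500)
Q(o) = 45/2 (Q(o) = 21*((o + o)/(o + o))/2 + 12 = 21*((2*o)/((2*o)))/2 + 12 = 21*((2*o)*(1/(2*o)))/2 + 12 = (21/2)*1 + 12 = 21/2 + 12 = 45/2)
Q(-2201)/((-824*(-190 + 491))) = 45/(2*((-824*(-190 + 491)))) = 45/(2*((-824*301))) = (45/2)/(-248024) = (45/2)*(-1/248024) = -45/496048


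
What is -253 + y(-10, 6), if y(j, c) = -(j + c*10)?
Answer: -303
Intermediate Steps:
y(j, c) = -j - 10*c (y(j, c) = -(j + 10*c) = -j - 10*c)
-253 + y(-10, 6) = -253 + (-1*(-10) - 10*6) = -253 + (10 - 60) = -253 - 50 = -303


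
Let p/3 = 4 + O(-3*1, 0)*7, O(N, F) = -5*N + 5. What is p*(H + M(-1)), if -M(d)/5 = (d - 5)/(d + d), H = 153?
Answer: 59616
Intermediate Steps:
M(d) = -5*(-5 + d)/(2*d) (M(d) = -5*(d - 5)/(d + d) = -5*(-5 + d)/(2*d))
O(N, F) = 5 - 5*N
p = 432 (p = 3*(4 + (5 - (-15))*7) = 3*(4 + (5 - 5*(-3))*7) = 3*(4 + (5 + 15)*7) = 3*(4 + 20*7) = 3*(4 + 140) = 3*144 = 432)
p*(H + M(-1)) = 432*(153 + (5/2)*(5 - 1*(-1))/(-1)) = 432*(153 + (5/2)*(-1)*(5 + 1)) = 432*(153 + (5/2)*(-1)*6) = 432*(153 - 15) = 432*138 = 59616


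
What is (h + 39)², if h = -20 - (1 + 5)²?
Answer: 289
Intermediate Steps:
h = -56 (h = -20 - 1*6² = -20 - 1*36 = -20 - 36 = -56)
(h + 39)² = (-56 + 39)² = (-17)² = 289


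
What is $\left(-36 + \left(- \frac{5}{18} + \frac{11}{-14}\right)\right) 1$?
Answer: $- \frac{2335}{63} \approx -37.063$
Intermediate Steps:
$\left(-36 + \left(- \frac{5}{18} + \frac{11}{-14}\right)\right) 1 = \left(-36 + \left(\left(-5\right) \frac{1}{18} + 11 \left(- \frac{1}{14}\right)\right)\right) 1 = \left(-36 - \frac{67}{63}\right) 1 = \left(- \frac{2335}{63}\right) 1 = - \frac{2335}{63}$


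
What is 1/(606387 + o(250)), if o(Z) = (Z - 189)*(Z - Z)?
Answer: 1/606387 ≈ 1.6491e-6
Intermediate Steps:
o(Z) = 0 (o(Z) = (-189 + Z)*0 = 0)
1/(606387 + o(250)) = 1/(606387 + 0) = 1/606387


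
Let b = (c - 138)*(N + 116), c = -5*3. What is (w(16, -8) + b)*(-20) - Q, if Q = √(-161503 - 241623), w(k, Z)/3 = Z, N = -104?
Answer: 37200 - I*√403126 ≈ 37200.0 - 634.92*I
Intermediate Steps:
w(k, Z) = 3*Z
c = -15
Q = I*√403126 (Q = √(-403126) = I*√403126 ≈ 634.92*I)
b = -1836 (b = (-15 - 138)*(-104 + 116) = -153*12 = -1836)
(w(16, -8) + b)*(-20) - Q = (3*(-8) - 1836)*(-20) - I*√403126 = (-24 - 1836)*(-20) - I*√403126 = -1860*(-20) - I*√403126 = 37200 - I*√403126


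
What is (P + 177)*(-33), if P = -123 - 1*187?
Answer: 4389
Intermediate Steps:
P = -310 (P = -123 - 187 = -310)
(P + 177)*(-33) = (-310 + 177)*(-33) = -133*(-33) = 4389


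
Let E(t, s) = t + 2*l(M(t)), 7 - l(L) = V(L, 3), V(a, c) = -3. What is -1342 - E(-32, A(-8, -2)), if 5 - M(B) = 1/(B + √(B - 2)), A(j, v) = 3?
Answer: -1330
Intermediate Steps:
M(B) = 5 - 1/(B + √(-2 + B)) (M(B) = 5 - 1/(B + √(B - 2)) = 5 - 1/(B + √(-2 + B)))
l(L) = 10 (l(L) = 7 - 1*(-3) = 7 + 3 = 10)
E(t, s) = 20 + t (E(t, s) = t + 2*10 = t + 20 = 20 + t)
-1342 - E(-32, A(-8, -2)) = -1342 - (20 - 32) = -1342 - 1*(-12) = -1342 + 12 = -1330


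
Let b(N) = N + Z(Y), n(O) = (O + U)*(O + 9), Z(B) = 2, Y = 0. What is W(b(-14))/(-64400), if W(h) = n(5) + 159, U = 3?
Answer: -271/64400 ≈ -0.0042081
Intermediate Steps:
n(O) = (3 + O)*(9 + O) (n(O) = (O + 3)*(O + 9) = (3 + O)*(9 + O))
b(N) = 2 + N (b(N) = N + 2 = 2 + N)
W(h) = 271 (W(h) = (27 + 5**2 + 12*5) + 159 = (27 + 25 + 60) + 159 = 112 + 159 = 271)
W(b(-14))/(-64400) = 271/(-64400) = 271*(-1/64400) = -271/64400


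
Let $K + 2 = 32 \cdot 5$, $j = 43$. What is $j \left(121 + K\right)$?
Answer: $11997$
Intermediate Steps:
$K = 158$ ($K = -2 + 32 \cdot 5 = -2 + 160 = 158$)
$j \left(121 + K\right) = 43 \left(121 + 158\right) = 43 \cdot 279 = 11997$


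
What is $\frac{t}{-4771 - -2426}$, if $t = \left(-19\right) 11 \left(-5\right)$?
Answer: $- \frac{209}{469} \approx -0.44563$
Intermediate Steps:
$t = 1045$ ($t = \left(-209\right) \left(-5\right) = 1045$)
$\frac{t}{-4771 - -2426} = \frac{1045}{-4771 - -2426} = \frac{1045}{-4771 + 2426} = \frac{1045}{-2345} = 1045 \left(- \frac{1}{2345}\right) = - \frac{209}{469}$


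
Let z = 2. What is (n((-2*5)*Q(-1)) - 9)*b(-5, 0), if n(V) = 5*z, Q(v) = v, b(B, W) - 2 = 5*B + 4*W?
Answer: -23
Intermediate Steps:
b(B, W) = 2 + 4*W + 5*B (b(B, W) = 2 + (5*B + 4*W) = 2 + (4*W + 5*B) = 2 + 4*W + 5*B)
n(V) = 10 (n(V) = 5*2 = 10)
(n((-2*5)*Q(-1)) - 9)*b(-5, 0) = (10 - 9)*(2 + 4*0 + 5*(-5)) = 1*(2 + 0 - 25) = 1*(-23) = -23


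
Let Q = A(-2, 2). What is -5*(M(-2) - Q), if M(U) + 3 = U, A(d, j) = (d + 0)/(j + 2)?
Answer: 45/2 ≈ 22.500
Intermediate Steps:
A(d, j) = d/(2 + j)
Q = -½ (Q = -2/(2 + 2) = -2/4 = -2*¼ = -½ ≈ -0.50000)
M(U) = -3 + U
-5*(M(-2) - Q) = -5*((-3 - 2) - 1*(-½)) = -5*(-5 + ½) = -5*(-9/2) = 45/2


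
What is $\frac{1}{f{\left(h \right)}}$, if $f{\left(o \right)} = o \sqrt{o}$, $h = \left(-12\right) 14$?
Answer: $\frac{i \sqrt{42}}{14112} \approx 0.00045924 i$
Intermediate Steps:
$h = -168$
$f{\left(o \right)} = o^{\frac{3}{2}}$
$\frac{1}{f{\left(h \right)}} = \frac{1}{\left(-168\right)^{\frac{3}{2}}} = \frac{1}{\left(-336\right) i \sqrt{42}} = \frac{i \sqrt{42}}{14112}$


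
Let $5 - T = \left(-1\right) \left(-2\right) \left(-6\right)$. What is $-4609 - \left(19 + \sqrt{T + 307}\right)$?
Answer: $-4646$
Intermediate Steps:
$T = 17$ ($T = 5 - \left(-1\right) \left(-2\right) \left(-6\right) = 5 - 2 \left(-6\right) = 5 - -12 = 5 + 12 = 17$)
$-4609 - \left(19 + \sqrt{T + 307}\right) = -4609 + \left(\left(404 - 423\right) - \sqrt{17 + 307}\right) = -4609 + \left(\left(404 - 423\right) - \sqrt{324}\right) = -4609 - 37 = -4646$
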